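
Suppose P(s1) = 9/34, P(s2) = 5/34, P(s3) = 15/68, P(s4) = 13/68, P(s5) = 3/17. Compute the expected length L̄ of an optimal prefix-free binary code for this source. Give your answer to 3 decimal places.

Repeatedly combine the two least-probable nodes; the expected code length is the sum of the merged weights.
merge 5/34 + 3/17 → 11/34
merge 13/68 + 15/68 → 7/17
merge 9/34 + 11/34 → 10/17
merge 7/17 + 10/17 → 1
L = 11/34 + 7/17 + 10/17 + 1 = 79/34 ≈ 2.324 bits/symbol.

2.324 bits/symbol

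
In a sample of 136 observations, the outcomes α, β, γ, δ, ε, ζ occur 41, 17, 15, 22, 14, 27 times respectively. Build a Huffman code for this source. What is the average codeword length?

2.5 bits/symbol

Probabilities are the counts divided by 136.
Repeatedly combine the two least-probable nodes; the expected code length is the sum of the merged weights.
merge 7/68 + 15/136 → 29/136
merge 1/8 + 11/68 → 39/136
merge 27/136 + 29/136 → 7/17
merge 39/136 + 41/136 → 10/17
merge 7/17 + 10/17 → 1
L = 29/136 + 39/136 + 7/17 + 10/17 + 1 = 5/2 = 2.5 bits/symbol.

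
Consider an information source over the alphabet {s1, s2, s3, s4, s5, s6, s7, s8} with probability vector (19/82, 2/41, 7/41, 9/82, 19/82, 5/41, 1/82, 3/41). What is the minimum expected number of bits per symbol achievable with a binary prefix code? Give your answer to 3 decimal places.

Repeatedly combine the two least-probable nodes; the expected code length is the sum of the merged weights.
merge 1/82 + 2/41 → 5/82
merge 5/82 + 3/41 → 11/82
merge 9/82 + 5/41 → 19/82
merge 11/82 + 7/41 → 25/82
merge 19/82 + 19/82 → 19/41
merge 19/82 + 25/82 → 22/41
merge 19/41 + 22/41 → 1
L = 5/82 + 11/82 + 19/82 + 25/82 + 19/41 + 22/41 + 1 = 112/41 ≈ 2.732 bits/symbol.

2.732 bits/symbol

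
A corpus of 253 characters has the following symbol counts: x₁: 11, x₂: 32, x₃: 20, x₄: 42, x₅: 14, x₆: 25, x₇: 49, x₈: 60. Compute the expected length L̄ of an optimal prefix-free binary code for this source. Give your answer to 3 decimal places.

2.846 bits/symbol

Probabilities are the counts divided by 253.
Repeatedly combine the two least-probable nodes; the expected code length is the sum of the merged weights.
merge 1/23 + 14/253 → 25/253
merge 20/253 + 25/253 → 45/253
merge 25/253 + 32/253 → 57/253
merge 42/253 + 45/253 → 87/253
merge 49/253 + 57/253 → 106/253
merge 60/253 + 87/253 → 147/253
merge 106/253 + 147/253 → 1
L = 25/253 + 45/253 + 57/253 + 87/253 + 106/253 + 147/253 + 1 = 720/253 ≈ 2.846 bits/symbol.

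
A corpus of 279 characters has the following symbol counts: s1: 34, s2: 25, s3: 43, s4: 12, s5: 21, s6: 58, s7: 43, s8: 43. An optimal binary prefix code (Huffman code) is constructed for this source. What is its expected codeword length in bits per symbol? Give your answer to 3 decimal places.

2.910 bits/symbol

Probabilities are the counts divided by 279.
Repeatedly combine the two least-probable nodes; the expected code length is the sum of the merged weights.
merge 4/93 + 7/93 → 11/93
merge 25/279 + 11/93 → 58/279
merge 34/279 + 43/279 → 77/279
merge 43/279 + 43/279 → 86/279
merge 58/279 + 58/279 → 116/279
merge 77/279 + 86/279 → 163/279
merge 116/279 + 163/279 → 1
L = 11/93 + 58/279 + 77/279 + 86/279 + 116/279 + 163/279 + 1 = 812/279 ≈ 2.910 bits/symbol.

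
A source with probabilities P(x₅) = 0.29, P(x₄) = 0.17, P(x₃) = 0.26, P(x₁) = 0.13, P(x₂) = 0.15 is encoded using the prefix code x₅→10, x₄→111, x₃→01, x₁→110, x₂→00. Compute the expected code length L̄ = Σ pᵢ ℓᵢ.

L̄ = Σ pᵢ·ℓᵢ = 0.29·2 + 0.17·3 + 0.26·2 + 0.13·3 + 0.15·2 = 2.3 bits/symbol.

2.3 bits/symbol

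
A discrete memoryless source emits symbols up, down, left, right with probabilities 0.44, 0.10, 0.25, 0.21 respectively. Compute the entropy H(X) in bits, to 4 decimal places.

1.8262 bits

H = −Σ pᵢ log₂ pᵢ.
−0.44·log₂(0.44) = 0.5211
−0.10·log₂(0.10) = 0.3322
−0.25·log₂(0.25) = 0.5000
−0.21·log₂(0.21) = 0.4728
Sum ≈ 1.8262 → 1.8262 bits.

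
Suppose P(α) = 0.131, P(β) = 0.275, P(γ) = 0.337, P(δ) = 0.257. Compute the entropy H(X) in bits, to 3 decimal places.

1.929 bits

H = −Σ pᵢ log₂ pᵢ.
−0.131·log₂(0.131) = 0.3841
−0.275·log₂(0.275) = 0.5122
−0.337·log₂(0.337) = 0.5288
−0.257·log₂(0.257) = 0.5038
Sum ≈ 1.9289 → 1.929 bits.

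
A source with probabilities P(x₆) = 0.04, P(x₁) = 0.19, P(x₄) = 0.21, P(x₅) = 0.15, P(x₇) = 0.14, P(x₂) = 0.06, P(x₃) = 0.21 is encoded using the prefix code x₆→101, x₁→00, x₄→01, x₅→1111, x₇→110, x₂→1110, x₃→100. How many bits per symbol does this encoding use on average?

L̄ = Σ pᵢ·ℓᵢ = 0.04·3 + 0.19·2 + 0.21·2 + 0.15·4 + 0.14·3 + 0.06·4 + 0.21·3 = 2.81 bits/symbol.

2.81 bits/symbol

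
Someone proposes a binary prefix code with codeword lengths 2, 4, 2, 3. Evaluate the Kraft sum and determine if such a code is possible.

With common denominator 2^4 = 16: Σ 2^(−ℓᵢ) = 4/16 + 1/16 + 4/16 + 2/16 = 11/16 = 0.6875.
Kraft's inequality requires Σ ≤ 1; here Σ = 0.6875 ≤ 1, so such a prefix code exists.

0.6875; yes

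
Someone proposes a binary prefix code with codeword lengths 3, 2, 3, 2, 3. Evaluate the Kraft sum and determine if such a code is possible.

With common denominator 2^3 = 8: Σ 2^(−ℓᵢ) = 1/8 + 2/8 + 1/8 + 2/8 + 1/8 = 7/8 = 0.875.
Kraft's inequality requires Σ ≤ 1; here Σ = 0.875 ≤ 1, so such a prefix code exists.

0.875; yes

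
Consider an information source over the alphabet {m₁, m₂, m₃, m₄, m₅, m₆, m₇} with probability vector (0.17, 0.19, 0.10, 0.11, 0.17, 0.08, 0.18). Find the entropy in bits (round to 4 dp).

H = −Σ pᵢ log₂ pᵢ.
−0.17·log₂(0.17) = 0.4346
−0.19·log₂(0.19) = 0.4552
−0.10·log₂(0.10) = 0.3322
−0.11·log₂(0.11) = 0.3503
−0.17·log₂(0.17) = 0.4346
−0.08·log₂(0.08) = 0.2915
−0.18·log₂(0.18) = 0.4453
Sum ≈ 2.7437 → 2.7437 bits.

2.7437 bits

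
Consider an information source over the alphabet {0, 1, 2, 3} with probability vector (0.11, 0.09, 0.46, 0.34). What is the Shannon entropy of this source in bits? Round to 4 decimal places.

H = −Σ pᵢ log₂ pᵢ.
−0.11·log₂(0.11) = 0.3503
−0.09·log₂(0.09) = 0.3127
−0.46·log₂(0.46) = 0.5153
−0.34·log₂(0.34) = 0.5292
Sum ≈ 1.7074 → 1.7074 bits.

1.7074 bits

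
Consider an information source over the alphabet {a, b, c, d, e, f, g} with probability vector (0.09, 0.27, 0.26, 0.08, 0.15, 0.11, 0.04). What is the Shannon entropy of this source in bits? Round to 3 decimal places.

2.566 bits

H = −Σ pᵢ log₂ pᵢ.
−0.09·log₂(0.09) = 0.3127
−0.27·log₂(0.27) = 0.5100
−0.26·log₂(0.26) = 0.5053
−0.08·log₂(0.08) = 0.2915
−0.15·log₂(0.15) = 0.4105
−0.11·log₂(0.11) = 0.3503
−0.04·log₂(0.04) = 0.1858
Sum ≈ 2.5661 → 2.566 bits.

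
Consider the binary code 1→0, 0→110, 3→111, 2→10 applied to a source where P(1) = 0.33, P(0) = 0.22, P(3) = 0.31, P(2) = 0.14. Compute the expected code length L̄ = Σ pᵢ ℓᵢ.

L̄ = Σ pᵢ·ℓᵢ = 0.33·1 + 0.22·3 + 0.31·3 + 0.14·2 = 2.2 bits/symbol.

2.2 bits/symbol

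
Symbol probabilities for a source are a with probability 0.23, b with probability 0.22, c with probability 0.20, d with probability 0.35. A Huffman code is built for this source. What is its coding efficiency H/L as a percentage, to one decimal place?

98.1%

Entropy H = −Σ p log₂ p ≈ 1.9627 bits.
Huffman merges: 1/5+11/50→21/50; 23/100+7/20→29/50; 21/50+29/50→1. L = 2 ≈ 2.0000.
Efficiency = H/L = 1.9627/2.0000 = 98.1%.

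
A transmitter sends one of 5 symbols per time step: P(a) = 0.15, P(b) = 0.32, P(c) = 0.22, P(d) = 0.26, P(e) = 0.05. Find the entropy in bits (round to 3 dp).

2.139 bits

H = −Σ pᵢ log₂ pᵢ.
−0.15·log₂(0.15) = 0.4105
−0.32·log₂(0.32) = 0.5260
−0.22·log₂(0.22) = 0.4806
−0.26·log₂(0.26) = 0.5053
−0.05·log₂(0.05) = 0.2161
Sum ≈ 2.1385 → 2.139 bits.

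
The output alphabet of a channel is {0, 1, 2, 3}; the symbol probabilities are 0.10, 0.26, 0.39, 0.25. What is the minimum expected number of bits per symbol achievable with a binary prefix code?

1.96 bits/symbol

Repeatedly combine the two least-probable nodes; the expected code length is the sum of the merged weights.
merge 1/10 + 1/4 → 7/20
merge 13/50 + 7/20 → 61/100
merge 39/100 + 61/100 → 1
L = 7/20 + 61/100 + 1 = 49/25 = 1.96 bits/symbol.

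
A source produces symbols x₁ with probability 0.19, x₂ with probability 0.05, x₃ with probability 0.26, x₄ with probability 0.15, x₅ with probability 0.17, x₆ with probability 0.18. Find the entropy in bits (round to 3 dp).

H = −Σ pᵢ log₂ pᵢ.
−0.19·log₂(0.19) = 0.4552
−0.05·log₂(0.05) = 0.2161
−0.26·log₂(0.26) = 0.5053
−0.15·log₂(0.15) = 0.4105
−0.17·log₂(0.17) = 0.4346
−0.18·log₂(0.18) = 0.4453
Sum ≈ 2.4671 → 2.467 bits.

2.467 bits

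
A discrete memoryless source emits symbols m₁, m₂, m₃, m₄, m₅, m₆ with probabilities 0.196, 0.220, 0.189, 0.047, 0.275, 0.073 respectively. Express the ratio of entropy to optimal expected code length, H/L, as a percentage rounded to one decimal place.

Entropy H = −Σ p log₂ p ≈ 2.3908 bits.
Huffman merges: 47/1000+73/1000→3/25; 3/25+189/1000→309/1000; 49/250+11/50→52/125; 11/40+309/1000→73/125; 52/125+73/125→1. L = 2429/1000 ≈ 2.4290.
Efficiency = H/L = 2.3908/2.4290 = 98.4%.

98.4%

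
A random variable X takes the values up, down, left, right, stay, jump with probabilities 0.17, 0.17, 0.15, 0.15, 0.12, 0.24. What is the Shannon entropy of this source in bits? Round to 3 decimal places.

H = −Σ pᵢ log₂ pᵢ.
−0.17·log₂(0.17) = 0.4346
−0.17·log₂(0.17) = 0.4346
−0.15·log₂(0.15) = 0.4105
−0.15·log₂(0.15) = 0.4105
−0.12·log₂(0.12) = 0.3671
−0.24·log₂(0.24) = 0.4941
Sum ≈ 2.5515 → 2.551 bits.

2.551 bits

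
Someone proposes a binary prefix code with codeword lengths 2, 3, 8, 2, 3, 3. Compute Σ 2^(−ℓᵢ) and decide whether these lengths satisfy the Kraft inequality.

With common denominator 2^8 = 256: Σ 2^(−ℓᵢ) = 64/256 + 32/256 + 1/256 + 64/256 + 32/256 + 32/256 = 225/256 = 0.87890625.
Kraft's inequality requires Σ ≤ 1; here Σ = 0.87890625 ≤ 1, so such a prefix code exists.

0.87890625; yes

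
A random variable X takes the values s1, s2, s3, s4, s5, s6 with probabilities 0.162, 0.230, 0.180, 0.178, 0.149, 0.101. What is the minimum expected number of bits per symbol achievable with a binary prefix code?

2.59 bits/symbol

Repeatedly combine the two least-probable nodes; the expected code length is the sum of the merged weights.
merge 101/1000 + 149/1000 → 1/4
merge 81/500 + 89/500 → 17/50
merge 9/50 + 23/100 → 41/100
merge 1/4 + 17/50 → 59/100
merge 41/100 + 59/100 → 1
L = 1/4 + 17/50 + 41/100 + 59/100 + 1 = 259/100 = 2.59 bits/symbol.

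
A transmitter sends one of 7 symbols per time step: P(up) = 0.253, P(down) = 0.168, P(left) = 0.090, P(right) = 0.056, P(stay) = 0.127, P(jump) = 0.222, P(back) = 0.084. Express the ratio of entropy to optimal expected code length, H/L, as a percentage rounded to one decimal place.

99.1%

Entropy H = −Σ p log₂ p ≈ 2.6398 bits.
Huffman merges: 7/125+21/250→7/50; 9/100+127/1000→217/1000; 7/50+21/125→77/250; 217/1000+111/500→439/1000; 253/1000+77/250→561/1000; 439/1000+561/1000→1. L = 533/200 ≈ 2.6650.
Efficiency = H/L = 2.6398/2.6650 = 99.1%.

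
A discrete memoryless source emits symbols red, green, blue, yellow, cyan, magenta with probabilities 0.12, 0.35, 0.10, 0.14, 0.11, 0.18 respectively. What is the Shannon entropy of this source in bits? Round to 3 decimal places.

H = −Σ pᵢ log₂ pᵢ.
−0.12·log₂(0.12) = 0.3671
−0.35·log₂(0.35) = 0.5301
−0.10·log₂(0.10) = 0.3322
−0.14·log₂(0.14) = 0.3971
−0.11·log₂(0.11) = 0.3503
−0.18·log₂(0.18) = 0.4453
Sum ≈ 2.4221 → 2.422 bits.

2.422 bits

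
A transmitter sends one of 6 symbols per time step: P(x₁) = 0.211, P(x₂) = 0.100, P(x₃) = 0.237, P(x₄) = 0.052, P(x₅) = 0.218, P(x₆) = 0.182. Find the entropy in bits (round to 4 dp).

2.4463 bits

H = −Σ pᵢ log₂ pᵢ.
−0.211·log₂(0.211) = 0.4736
−0.100·log₂(0.100) = 0.3322
−0.237·log₂(0.237) = 0.4923
−0.052·log₂(0.052) = 0.2218
−0.218·log₂(0.218) = 0.4791
−0.182·log₂(0.182) = 0.4474
Sum ≈ 2.4463 → 2.4463 bits.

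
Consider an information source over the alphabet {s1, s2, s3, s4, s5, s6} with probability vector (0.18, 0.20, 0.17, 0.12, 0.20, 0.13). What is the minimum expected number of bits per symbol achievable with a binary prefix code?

2.6 bits/symbol

Repeatedly combine the two least-probable nodes; the expected code length is the sum of the merged weights.
merge 3/25 + 13/100 → 1/4
merge 17/100 + 9/50 → 7/20
merge 1/5 + 1/5 → 2/5
merge 1/4 + 7/20 → 3/5
merge 2/5 + 3/5 → 1
L = 1/4 + 7/20 + 2/5 + 3/5 + 1 = 13/5 = 2.6 bits/symbol.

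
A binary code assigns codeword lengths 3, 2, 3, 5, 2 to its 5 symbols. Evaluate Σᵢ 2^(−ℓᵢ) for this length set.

0.78125

With common denominator 2^5 = 32: Σ 2^(−ℓᵢ) = 4/32 + 8/32 + 4/32 + 1/32 + 8/32 = 25/32 = 0.78125.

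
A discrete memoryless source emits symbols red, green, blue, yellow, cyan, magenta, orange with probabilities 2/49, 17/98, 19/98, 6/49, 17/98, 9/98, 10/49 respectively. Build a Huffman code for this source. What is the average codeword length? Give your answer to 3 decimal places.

Repeatedly combine the two least-probable nodes; the expected code length is the sum of the merged weights.
merge 2/49 + 9/98 → 13/98
merge 6/49 + 13/98 → 25/98
merge 17/98 + 17/98 → 17/49
merge 19/98 + 10/49 → 39/98
merge 25/98 + 17/49 → 59/98
merge 39/98 + 59/98 → 1
L = 13/98 + 25/98 + 17/49 + 39/98 + 59/98 + 1 = 134/49 ≈ 2.735 bits/symbol.

2.735 bits/symbol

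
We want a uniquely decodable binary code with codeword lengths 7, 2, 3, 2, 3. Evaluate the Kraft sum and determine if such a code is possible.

With common denominator 2^7 = 128: Σ 2^(−ℓᵢ) = 1/128 + 32/128 + 16/128 + 32/128 + 16/128 = 97/128 = 0.7578125.
Kraft's inequality requires Σ ≤ 1; here Σ = 0.7578125 ≤ 1, so such a prefix code exists.

0.7578125; yes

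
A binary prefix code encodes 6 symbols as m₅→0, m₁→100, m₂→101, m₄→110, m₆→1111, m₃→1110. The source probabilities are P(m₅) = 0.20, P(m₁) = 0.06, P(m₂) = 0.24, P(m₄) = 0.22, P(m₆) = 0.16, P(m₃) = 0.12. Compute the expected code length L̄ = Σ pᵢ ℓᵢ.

L̄ = Σ pᵢ·ℓᵢ = 0.20·1 + 0.06·3 + 0.24·3 + 0.22·3 + 0.16·4 + 0.12·4 = 2.88 bits/symbol.

2.88 bits/symbol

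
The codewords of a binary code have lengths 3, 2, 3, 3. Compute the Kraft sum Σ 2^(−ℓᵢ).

0.625

With common denominator 2^3 = 8: Σ 2^(−ℓᵢ) = 1/8 + 2/8 + 1/8 + 1/8 = 5/8 = 0.625.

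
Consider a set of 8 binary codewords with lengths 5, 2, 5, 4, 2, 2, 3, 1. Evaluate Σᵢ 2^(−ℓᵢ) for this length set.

1.5

With common denominator 2^5 = 32: Σ 2^(−ℓᵢ) = 1/32 + 8/32 + 1/32 + 2/32 + 8/32 + 8/32 + 4/32 + 16/32 = 48/32 = 1.5.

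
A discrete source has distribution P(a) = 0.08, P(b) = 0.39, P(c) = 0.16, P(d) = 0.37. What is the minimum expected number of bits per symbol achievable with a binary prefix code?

1.85 bits/symbol

Repeatedly combine the two least-probable nodes; the expected code length is the sum of the merged weights.
merge 2/25 + 4/25 → 6/25
merge 6/25 + 37/100 → 61/100
merge 39/100 + 61/100 → 1
L = 6/25 + 61/100 + 1 = 37/20 = 1.85 bits/symbol.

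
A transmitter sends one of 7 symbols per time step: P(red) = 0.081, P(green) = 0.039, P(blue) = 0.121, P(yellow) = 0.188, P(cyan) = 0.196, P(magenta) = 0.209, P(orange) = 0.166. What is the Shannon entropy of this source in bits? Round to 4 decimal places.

2.6611 bits

H = −Σ pᵢ log₂ pᵢ.
−0.081·log₂(0.081) = 0.2937
−0.039·log₂(0.039) = 0.1825
−0.121·log₂(0.121) = 0.3687
−0.188·log₂(0.188) = 0.4533
−0.196·log₂(0.196) = 0.4608
−0.209·log₂(0.209) = 0.4720
−0.166·log₂(0.166) = 0.4301
Sum ≈ 2.6611 → 2.6611 bits.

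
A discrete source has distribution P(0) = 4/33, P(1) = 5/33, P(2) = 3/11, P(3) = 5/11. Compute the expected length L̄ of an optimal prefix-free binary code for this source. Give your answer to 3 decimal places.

Repeatedly combine the two least-probable nodes; the expected code length is the sum of the merged weights.
merge 4/33 + 5/33 → 3/11
merge 3/11 + 3/11 → 6/11
merge 5/11 + 6/11 → 1
L = 3/11 + 6/11 + 1 = 20/11 ≈ 1.818 bits/symbol.

1.818 bits/symbol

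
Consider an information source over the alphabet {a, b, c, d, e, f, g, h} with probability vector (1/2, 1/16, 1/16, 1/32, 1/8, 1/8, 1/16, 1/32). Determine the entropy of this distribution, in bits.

Each probability is a power of 1/2, so log₂(1/p) is an integer.
H = Σ p·log₂(1/p) = 1/2·1 + 1/16·4 + 1/16·4 + 1/32·5 + 1/8·3 + 1/8·3 + 1/16·4 + 1/32·5 = 2.3125 bits.

2.3125 bits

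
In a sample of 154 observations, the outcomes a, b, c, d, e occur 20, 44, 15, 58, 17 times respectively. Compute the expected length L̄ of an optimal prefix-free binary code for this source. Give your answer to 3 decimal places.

Probabilities are the counts divided by 154.
Repeatedly combine the two least-probable nodes; the expected code length is the sum of the merged weights.
merge 15/154 + 17/154 → 16/77
merge 10/77 + 16/77 → 26/77
merge 2/7 + 26/77 → 48/77
merge 29/77 + 48/77 → 1
L = 16/77 + 26/77 + 48/77 + 1 = 167/77 ≈ 2.169 bits/symbol.

2.169 bits/symbol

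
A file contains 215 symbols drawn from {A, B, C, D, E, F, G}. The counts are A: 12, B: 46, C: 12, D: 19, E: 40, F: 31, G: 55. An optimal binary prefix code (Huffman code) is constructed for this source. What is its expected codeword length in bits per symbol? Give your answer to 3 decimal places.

Probabilities are the counts divided by 215.
Repeatedly combine the two least-probable nodes; the expected code length is the sum of the merged weights.
merge 12/215 + 12/215 → 24/215
merge 19/215 + 24/215 → 1/5
merge 31/215 + 8/43 → 71/215
merge 1/5 + 46/215 → 89/215
merge 11/43 + 71/215 → 126/215
merge 89/215 + 126/215 → 1
L = 24/215 + 1/5 + 71/215 + 89/215 + 126/215 + 1 = 568/215 ≈ 2.642 bits/symbol.

2.642 bits/symbol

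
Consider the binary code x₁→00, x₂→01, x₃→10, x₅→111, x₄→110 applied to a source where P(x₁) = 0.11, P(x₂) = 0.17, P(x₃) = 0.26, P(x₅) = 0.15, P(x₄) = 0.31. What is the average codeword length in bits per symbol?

2.46 bits/symbol

L̄ = Σ pᵢ·ℓᵢ = 0.11·2 + 0.17·2 + 0.26·2 + 0.15·3 + 0.31·3 = 2.46 bits/symbol.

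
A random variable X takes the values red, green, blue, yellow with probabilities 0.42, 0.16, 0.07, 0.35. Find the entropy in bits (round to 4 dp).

H = −Σ pᵢ log₂ pᵢ.
−0.42·log₂(0.42) = 0.5256
−0.16·log₂(0.16) = 0.4230
−0.07·log₂(0.07) = 0.2686
−0.35·log₂(0.35) = 0.5301
Sum ≈ 1.7473 → 1.7473 bits.

1.7473 bits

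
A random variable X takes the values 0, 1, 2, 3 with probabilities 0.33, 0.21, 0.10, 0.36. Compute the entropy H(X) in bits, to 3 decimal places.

H = −Σ pᵢ log₂ pᵢ.
−0.33·log₂(0.33) = 0.5278
−0.21·log₂(0.21) = 0.4728
−0.10·log₂(0.10) = 0.3322
−0.36·log₂(0.36) = 0.5306
Sum ≈ 1.8635 → 1.863 bits.

1.863 bits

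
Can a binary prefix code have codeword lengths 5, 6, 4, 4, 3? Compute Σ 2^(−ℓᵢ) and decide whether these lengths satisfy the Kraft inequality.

0.296875; yes

With common denominator 2^6 = 64: Σ 2^(−ℓᵢ) = 2/64 + 1/64 + 4/64 + 4/64 + 8/64 = 19/64 = 0.296875.
Kraft's inequality requires Σ ≤ 1; here Σ = 0.296875 ≤ 1, so such a prefix code exists.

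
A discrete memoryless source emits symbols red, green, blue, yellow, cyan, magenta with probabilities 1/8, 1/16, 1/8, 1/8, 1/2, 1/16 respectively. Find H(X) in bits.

Each probability is a power of 1/2, so log₂(1/p) is an integer.
H = Σ p·log₂(1/p) = 1/8·3 + 1/16·4 + 1/8·3 + 1/8·3 + 1/2·1 + 1/16·4 = 2.125 bits.

2.125 bits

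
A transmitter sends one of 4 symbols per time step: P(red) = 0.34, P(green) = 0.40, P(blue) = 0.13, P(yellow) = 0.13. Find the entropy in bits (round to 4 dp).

1.8232 bits

H = −Σ pᵢ log₂ pᵢ.
−0.34·log₂(0.34) = 0.5292
−0.40·log₂(0.40) = 0.5288
−0.13·log₂(0.13) = 0.3826
−0.13·log₂(0.13) = 0.3826
Sum ≈ 1.8232 → 1.8232 bits.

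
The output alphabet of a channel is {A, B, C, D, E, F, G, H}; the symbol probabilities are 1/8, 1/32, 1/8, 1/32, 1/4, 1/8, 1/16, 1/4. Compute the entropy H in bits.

2.6875 bits

Each probability is a power of 1/2, so log₂(1/p) is an integer.
H = Σ p·log₂(1/p) = 1/8·3 + 1/32·5 + 1/8·3 + 1/32·5 + 1/4·2 + 1/8·3 + 1/16·4 + 1/4·2 = 2.6875 bits.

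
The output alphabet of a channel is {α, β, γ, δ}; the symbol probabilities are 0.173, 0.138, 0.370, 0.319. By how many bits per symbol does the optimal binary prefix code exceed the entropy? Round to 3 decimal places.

0.052 bits

Entropy H = −Σ p log₂ p ≈ 1.8888 bits.
Huffman merges: 69/500+173/1000→311/1000; 311/1000+319/1000→63/100; 37/100+63/100→1. L = 1941/1000 ≈ 1.9410.
L − H = 1.9410 − 1.8888 = 0.052 bits.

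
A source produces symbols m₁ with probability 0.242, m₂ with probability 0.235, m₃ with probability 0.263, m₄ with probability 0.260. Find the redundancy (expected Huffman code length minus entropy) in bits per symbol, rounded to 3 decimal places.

0.002 bits

Entropy H = −Σ p log₂ p ≈ 1.9984 bits.
Huffman merges: 47/200+121/500→477/1000; 13/50+263/1000→523/1000; 477/1000+523/1000→1. L = 2 ≈ 2.0000.
L − H = 2.0000 − 1.9984 = 0.002 bits.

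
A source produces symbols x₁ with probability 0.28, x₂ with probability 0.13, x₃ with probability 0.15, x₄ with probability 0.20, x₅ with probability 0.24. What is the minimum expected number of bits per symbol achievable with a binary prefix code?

2.28 bits/symbol

Repeatedly combine the two least-probable nodes; the expected code length is the sum of the merged weights.
merge 13/100 + 3/20 → 7/25
merge 1/5 + 6/25 → 11/25
merge 7/25 + 7/25 → 14/25
merge 11/25 + 14/25 → 1
L = 7/25 + 11/25 + 14/25 + 1 = 57/25 = 2.28 bits/symbol.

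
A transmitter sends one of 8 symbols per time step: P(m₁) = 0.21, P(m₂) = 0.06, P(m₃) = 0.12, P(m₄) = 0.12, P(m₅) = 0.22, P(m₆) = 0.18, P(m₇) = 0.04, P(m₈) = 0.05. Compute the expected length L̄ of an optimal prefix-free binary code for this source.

2.81 bits/symbol

Repeatedly combine the two least-probable nodes; the expected code length is the sum of the merged weights.
merge 1/25 + 1/20 → 9/100
merge 3/50 + 9/100 → 3/20
merge 3/25 + 3/25 → 6/25
merge 3/20 + 9/50 → 33/100
merge 21/100 + 11/50 → 43/100
merge 6/25 + 33/100 → 57/100
merge 43/100 + 57/100 → 1
L = 9/100 + 3/20 + 6/25 + 33/100 + 43/100 + 57/100 + 1 = 281/100 = 2.81 bits/symbol.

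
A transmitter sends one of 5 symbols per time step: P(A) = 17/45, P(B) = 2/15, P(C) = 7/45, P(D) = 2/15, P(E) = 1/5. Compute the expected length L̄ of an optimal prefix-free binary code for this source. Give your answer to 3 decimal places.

2.244 bits/symbol

Repeatedly combine the two least-probable nodes; the expected code length is the sum of the merged weights.
merge 2/15 + 2/15 → 4/15
merge 7/45 + 1/5 → 16/45
merge 4/15 + 16/45 → 28/45
merge 17/45 + 28/45 → 1
L = 4/15 + 16/45 + 28/45 + 1 = 101/45 ≈ 2.244 bits/symbol.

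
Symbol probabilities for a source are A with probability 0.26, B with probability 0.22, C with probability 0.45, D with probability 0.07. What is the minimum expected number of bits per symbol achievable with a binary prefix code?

1.84 bits/symbol

Repeatedly combine the two least-probable nodes; the expected code length is the sum of the merged weights.
merge 7/100 + 11/50 → 29/100
merge 13/50 + 29/100 → 11/20
merge 9/20 + 11/20 → 1
L = 29/100 + 11/20 + 1 = 46/25 = 1.84 bits/symbol.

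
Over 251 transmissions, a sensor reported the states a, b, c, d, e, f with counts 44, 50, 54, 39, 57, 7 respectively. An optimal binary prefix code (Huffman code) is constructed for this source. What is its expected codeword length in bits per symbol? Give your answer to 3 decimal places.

Probabilities are the counts divided by 251.
Repeatedly combine the two least-probable nodes; the expected code length is the sum of the merged weights.
merge 7/251 + 39/251 → 46/251
merge 44/251 + 46/251 → 90/251
merge 50/251 + 54/251 → 104/251
merge 57/251 + 90/251 → 147/251
merge 104/251 + 147/251 → 1
L = 46/251 + 90/251 + 104/251 + 147/251 + 1 = 638/251 ≈ 2.542 bits/symbol.

2.542 bits/symbol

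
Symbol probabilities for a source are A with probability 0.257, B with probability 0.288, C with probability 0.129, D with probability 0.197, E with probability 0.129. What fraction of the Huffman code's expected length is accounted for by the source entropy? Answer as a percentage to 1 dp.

Entropy H = −Σ p log₂ p ≈ 2.2450 bits.
Huffman merges: 129/1000+129/1000→129/500; 197/1000+257/1000→227/500; 129/500+36/125→273/500; 227/500+273/500→1. L = 1129/500 ≈ 2.2580.
Efficiency = H/L = 2.2450/2.2580 = 99.4%.

99.4%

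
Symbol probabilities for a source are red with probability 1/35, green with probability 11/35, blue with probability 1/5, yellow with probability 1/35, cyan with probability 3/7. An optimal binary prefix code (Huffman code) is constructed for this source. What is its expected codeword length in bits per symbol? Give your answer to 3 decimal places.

Repeatedly combine the two least-probable nodes; the expected code length is the sum of the merged weights.
merge 1/35 + 1/35 → 2/35
merge 2/35 + 1/5 → 9/35
merge 9/35 + 11/35 → 4/7
merge 3/7 + 4/7 → 1
L = 2/35 + 9/35 + 4/7 + 1 = 66/35 ≈ 1.886 bits/symbol.

1.886 bits/symbol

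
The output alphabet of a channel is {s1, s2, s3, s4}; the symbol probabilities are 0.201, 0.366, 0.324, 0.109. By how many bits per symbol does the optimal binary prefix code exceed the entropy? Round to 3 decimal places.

0.073 bits

Entropy H = −Σ p log₂ p ≈ 1.8713 bits.
Huffman merges: 109/1000+201/1000→31/100; 31/100+81/250→317/500; 183/500+317/500→1. L = 243/125 ≈ 1.9440.
L − H = 1.9440 − 1.8713 = 0.073 bits.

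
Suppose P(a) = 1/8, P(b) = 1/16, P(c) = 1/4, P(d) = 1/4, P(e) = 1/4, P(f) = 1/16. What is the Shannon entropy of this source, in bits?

2.375 bits

Each probability is a power of 1/2, so log₂(1/p) is an integer.
H = Σ p·log₂(1/p) = 1/8·3 + 1/16·4 + 1/4·2 + 1/4·2 + 1/4·2 + 1/16·4 = 2.375 bits.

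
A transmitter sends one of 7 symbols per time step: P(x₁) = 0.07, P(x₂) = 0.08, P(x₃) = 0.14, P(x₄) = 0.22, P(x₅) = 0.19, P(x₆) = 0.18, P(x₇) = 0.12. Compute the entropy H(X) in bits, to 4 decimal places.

2.7053 bits

H = −Σ pᵢ log₂ pᵢ.
−0.07·log₂(0.07) = 0.2686
−0.08·log₂(0.08) = 0.2915
−0.14·log₂(0.14) = 0.3971
−0.22·log₂(0.22) = 0.4806
−0.19·log₂(0.19) = 0.4552
−0.18·log₂(0.18) = 0.4453
−0.12·log₂(0.12) = 0.3671
Sum ≈ 2.7053 → 2.7053 bits.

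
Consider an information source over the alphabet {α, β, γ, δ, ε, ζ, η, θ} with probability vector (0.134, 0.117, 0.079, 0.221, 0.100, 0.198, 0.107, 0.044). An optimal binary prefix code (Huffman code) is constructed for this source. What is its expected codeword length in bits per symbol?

Repeatedly combine the two least-probable nodes; the expected code length is the sum of the merged weights.
merge 11/250 + 79/1000 → 123/1000
merge 1/10 + 107/1000 → 207/1000
merge 117/1000 + 123/1000 → 6/25
merge 67/500 + 99/500 → 83/250
merge 207/1000 + 221/1000 → 107/250
merge 6/25 + 83/250 → 143/250
merge 107/250 + 143/250 → 1
L = 123/1000 + 207/1000 + 6/25 + 83/250 + 107/250 + 143/250 + 1 = 1451/500 = 2.902 bits/symbol.

2.902 bits/symbol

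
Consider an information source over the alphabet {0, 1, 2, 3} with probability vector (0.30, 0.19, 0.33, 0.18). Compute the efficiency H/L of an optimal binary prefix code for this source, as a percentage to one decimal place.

97.5%

Entropy H = −Σ p log₂ p ≈ 1.9494 bits.
Huffman merges: 9/50+19/100→37/100; 3/10+33/100→63/100; 37/100+63/100→1. L = 2 ≈ 2.0000.
Efficiency = H/L = 1.9494/2.0000 = 97.5%.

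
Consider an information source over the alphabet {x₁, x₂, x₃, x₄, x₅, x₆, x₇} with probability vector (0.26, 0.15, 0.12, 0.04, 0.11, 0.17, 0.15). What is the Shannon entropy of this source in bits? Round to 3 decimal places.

2.664 bits

H = −Σ pᵢ log₂ pᵢ.
−0.26·log₂(0.26) = 0.5053
−0.15·log₂(0.15) = 0.4105
−0.12·log₂(0.12) = 0.3671
−0.04·log₂(0.04) = 0.1858
−0.11·log₂(0.11) = 0.3503
−0.17·log₂(0.17) = 0.4346
−0.15·log₂(0.15) = 0.4105
Sum ≈ 2.6641 → 2.664 bits.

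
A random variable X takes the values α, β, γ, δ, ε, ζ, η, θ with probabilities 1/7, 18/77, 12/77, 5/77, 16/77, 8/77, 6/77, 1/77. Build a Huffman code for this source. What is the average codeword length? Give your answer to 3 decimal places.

2.792 bits/symbol

Repeatedly combine the two least-probable nodes; the expected code length is the sum of the merged weights.
merge 1/77 + 5/77 → 6/77
merge 6/77 + 6/77 → 12/77
merge 8/77 + 1/7 → 19/77
merge 12/77 + 12/77 → 24/77
merge 16/77 + 18/77 → 34/77
merge 19/77 + 24/77 → 43/77
merge 34/77 + 43/77 → 1
L = 6/77 + 12/77 + 19/77 + 24/77 + 34/77 + 43/77 + 1 = 215/77 ≈ 2.792 bits/symbol.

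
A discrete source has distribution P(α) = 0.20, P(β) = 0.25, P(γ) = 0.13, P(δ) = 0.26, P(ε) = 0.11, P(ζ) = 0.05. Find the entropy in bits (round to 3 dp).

2.419 bits

H = −Σ pᵢ log₂ pᵢ.
−0.20·log₂(0.20) = 0.4644
−0.25·log₂(0.25) = 0.5000
−0.13·log₂(0.13) = 0.3826
−0.26·log₂(0.26) = 0.5053
−0.11·log₂(0.11) = 0.3503
−0.05·log₂(0.05) = 0.2161
Sum ≈ 2.4187 → 2.419 bits.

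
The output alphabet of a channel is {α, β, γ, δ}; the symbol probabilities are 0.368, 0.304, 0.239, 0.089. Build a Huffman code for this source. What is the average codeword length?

Repeatedly combine the two least-probable nodes; the expected code length is the sum of the merged weights.
merge 89/1000 + 239/1000 → 41/125
merge 38/125 + 41/125 → 79/125
merge 46/125 + 79/125 → 1
L = 41/125 + 79/125 + 1 = 49/25 = 1.96 bits/symbol.

1.96 bits/symbol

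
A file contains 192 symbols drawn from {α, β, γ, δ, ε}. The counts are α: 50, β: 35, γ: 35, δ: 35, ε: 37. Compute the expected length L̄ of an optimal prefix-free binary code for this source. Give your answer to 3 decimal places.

Probabilities are the counts divided by 192.
Repeatedly combine the two least-probable nodes; the expected code length is the sum of the merged weights.
merge 35/192 + 35/192 → 35/96
merge 35/192 + 37/192 → 3/8
merge 25/96 + 35/96 → 5/8
merge 3/8 + 5/8 → 1
L = 35/96 + 3/8 + 5/8 + 1 = 227/96 ≈ 2.365 bits/symbol.

2.365 bits/symbol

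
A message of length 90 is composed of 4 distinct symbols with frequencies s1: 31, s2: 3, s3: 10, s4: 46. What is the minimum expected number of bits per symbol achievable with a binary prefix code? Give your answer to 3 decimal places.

1.633 bits/symbol

Probabilities are the counts divided by 90.
Repeatedly combine the two least-probable nodes; the expected code length is the sum of the merged weights.
merge 1/30 + 1/9 → 13/90
merge 13/90 + 31/90 → 22/45
merge 22/45 + 23/45 → 1
L = 13/90 + 22/45 + 1 = 49/30 ≈ 1.633 bits/symbol.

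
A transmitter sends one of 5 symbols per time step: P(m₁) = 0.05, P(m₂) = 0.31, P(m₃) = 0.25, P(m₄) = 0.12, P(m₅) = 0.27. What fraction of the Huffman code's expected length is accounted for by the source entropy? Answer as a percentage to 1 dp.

Entropy H = −Σ p log₂ p ≈ 2.1170 bits.
Huffman merges: 1/20+3/25→17/100; 17/100+1/4→21/50; 27/100+31/100→29/50; 21/50+29/50→1. L = 217/100 ≈ 2.1700.
Efficiency = H/L = 2.1170/2.1700 = 97.6%.

97.6%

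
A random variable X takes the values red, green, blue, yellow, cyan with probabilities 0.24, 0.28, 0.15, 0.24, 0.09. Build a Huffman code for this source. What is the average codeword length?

Repeatedly combine the two least-probable nodes; the expected code length is the sum of the merged weights.
merge 9/100 + 3/20 → 6/25
merge 6/25 + 6/25 → 12/25
merge 6/25 + 7/25 → 13/25
merge 12/25 + 13/25 → 1
L = 6/25 + 12/25 + 13/25 + 1 = 56/25 = 2.24 bits/symbol.

2.24 bits/symbol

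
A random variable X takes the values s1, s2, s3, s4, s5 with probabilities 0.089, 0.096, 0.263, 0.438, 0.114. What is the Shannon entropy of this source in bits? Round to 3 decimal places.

H = −Σ pᵢ log₂ pᵢ.
−0.089·log₂(0.089) = 0.3106
−0.096·log₂(0.096) = 0.3246
−0.263·log₂(0.263) = 0.5068
−0.438·log₂(0.438) = 0.5217
−0.114·log₂(0.114) = 0.3571
Sum ≈ 2.0207 → 2.021 bits.

2.021 bits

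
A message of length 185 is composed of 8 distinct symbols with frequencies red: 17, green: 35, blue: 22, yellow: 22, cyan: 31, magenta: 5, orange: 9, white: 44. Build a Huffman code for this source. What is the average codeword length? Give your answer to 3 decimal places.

Probabilities are the counts divided by 185.
Repeatedly combine the two least-probable nodes; the expected code length is the sum of the merged weights.
merge 1/37 + 9/185 → 14/185
merge 14/185 + 17/185 → 31/185
merge 22/185 + 22/185 → 44/185
merge 31/185 + 31/185 → 62/185
merge 7/37 + 44/185 → 79/185
merge 44/185 + 62/185 → 106/185
merge 79/185 + 106/185 → 1
L = 14/185 + 31/185 + 44/185 + 62/185 + 79/185 + 106/185 + 1 = 521/185 ≈ 2.816 bits/symbol.

2.816 bits/symbol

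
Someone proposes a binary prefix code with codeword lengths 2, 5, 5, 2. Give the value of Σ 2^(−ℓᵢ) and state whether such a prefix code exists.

With common denominator 2^5 = 32: Σ 2^(−ℓᵢ) = 8/32 + 1/32 + 1/32 + 8/32 = 18/32 = 0.5625.
Kraft's inequality requires Σ ≤ 1; here Σ = 0.5625 ≤ 1, so such a prefix code exists.

0.5625; yes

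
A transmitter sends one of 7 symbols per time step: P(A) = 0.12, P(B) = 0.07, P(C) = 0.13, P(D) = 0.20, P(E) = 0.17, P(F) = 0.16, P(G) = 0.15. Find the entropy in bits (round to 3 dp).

H = −Σ pᵢ log₂ pᵢ.
−0.12·log₂(0.12) = 0.3671
−0.07·log₂(0.07) = 0.2686
−0.13·log₂(0.13) = 0.3826
−0.20·log₂(0.20) = 0.4644
−0.17·log₂(0.17) = 0.4346
−0.16·log₂(0.16) = 0.4230
−0.15·log₂(0.15) = 0.4105
Sum ≈ 2.7508 → 2.751 bits.

2.751 bits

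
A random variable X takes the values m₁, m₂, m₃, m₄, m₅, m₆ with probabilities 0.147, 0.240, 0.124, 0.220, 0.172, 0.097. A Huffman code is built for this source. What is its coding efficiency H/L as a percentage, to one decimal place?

Entropy H = −Σ p log₂ p ≈ 2.5181 bits.
Huffman merges: 97/1000+31/250→221/1000; 147/1000+43/250→319/1000; 11/50+221/1000→441/1000; 6/25+319/1000→559/1000; 441/1000+559/1000→1. L = 127/50 ≈ 2.5400.
Efficiency = H/L = 2.5181/2.5400 = 99.1%.

99.1%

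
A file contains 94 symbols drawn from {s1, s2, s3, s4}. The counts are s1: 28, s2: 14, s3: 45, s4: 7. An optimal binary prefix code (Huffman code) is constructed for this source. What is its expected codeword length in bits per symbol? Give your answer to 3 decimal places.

1.745 bits/symbol

Probabilities are the counts divided by 94.
Repeatedly combine the two least-probable nodes; the expected code length is the sum of the merged weights.
merge 7/94 + 7/47 → 21/94
merge 21/94 + 14/47 → 49/94
merge 45/94 + 49/94 → 1
L = 21/94 + 49/94 + 1 = 82/47 ≈ 1.745 bits/symbol.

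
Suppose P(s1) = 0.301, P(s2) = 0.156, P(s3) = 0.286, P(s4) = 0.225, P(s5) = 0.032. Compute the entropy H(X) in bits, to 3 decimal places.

2.099 bits

H = −Σ pᵢ log₂ pᵢ.
−0.301·log₂(0.301) = 0.5214
−0.156·log₂(0.156) = 0.4181
−0.286·log₂(0.286) = 0.5165
−0.225·log₂(0.225) = 0.4842
−0.032·log₂(0.032) = 0.1589
Sum ≈ 2.0991 → 2.099 bits.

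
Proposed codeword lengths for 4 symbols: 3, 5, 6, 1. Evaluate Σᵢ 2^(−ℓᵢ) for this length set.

0.671875

With common denominator 2^6 = 64: Σ 2^(−ℓᵢ) = 8/64 + 2/64 + 1/64 + 32/64 = 43/64 = 0.671875.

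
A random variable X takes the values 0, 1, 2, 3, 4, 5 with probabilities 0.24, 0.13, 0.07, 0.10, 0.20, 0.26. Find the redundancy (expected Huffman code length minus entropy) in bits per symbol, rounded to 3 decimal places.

0.023 bits

Entropy H = −Σ p log₂ p ≈ 2.4472 bits.
Huffman merges: 7/100+1/10→17/100; 13/100+17/100→3/10; 1/5+6/25→11/25; 13/50+3/10→14/25; 11/25+14/25→1. L = 247/100 ≈ 2.4700.
L − H = 2.4700 − 2.4472 = 0.023 bits.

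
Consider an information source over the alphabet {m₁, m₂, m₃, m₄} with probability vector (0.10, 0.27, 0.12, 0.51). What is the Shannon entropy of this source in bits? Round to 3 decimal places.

1.705 bits

H = −Σ pᵢ log₂ pᵢ.
−0.10·log₂(0.10) = 0.3322
−0.27·log₂(0.27) = 0.5100
−0.12·log₂(0.12) = 0.3671
−0.51·log₂(0.51) = 0.4954
Sum ≈ 1.7047 → 1.705 bits.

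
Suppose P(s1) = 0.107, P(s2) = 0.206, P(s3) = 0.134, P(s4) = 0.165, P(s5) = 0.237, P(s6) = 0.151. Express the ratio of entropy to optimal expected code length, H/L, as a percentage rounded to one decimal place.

99.2%

Entropy H = −Σ p log₂ p ≈ 2.5361 bits.
Huffman merges: 107/1000+67/500→241/1000; 151/1000+33/200→79/250; 103/500+237/1000→443/1000; 241/1000+79/250→557/1000; 443/1000+557/1000→1. L = 2557/1000 ≈ 2.5570.
Efficiency = H/L = 2.5361/2.5570 = 99.2%.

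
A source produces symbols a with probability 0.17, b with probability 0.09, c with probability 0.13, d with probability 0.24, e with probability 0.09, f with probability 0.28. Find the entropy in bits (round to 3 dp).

2.451 bits

H = −Σ pᵢ log₂ pᵢ.
−0.17·log₂(0.17) = 0.4346
−0.09·log₂(0.09) = 0.3127
−0.13·log₂(0.13) = 0.3826
−0.24·log₂(0.24) = 0.4941
−0.09·log₂(0.09) = 0.3127
−0.28·log₂(0.28) = 0.5142
Sum ≈ 2.4509 → 2.451 bits.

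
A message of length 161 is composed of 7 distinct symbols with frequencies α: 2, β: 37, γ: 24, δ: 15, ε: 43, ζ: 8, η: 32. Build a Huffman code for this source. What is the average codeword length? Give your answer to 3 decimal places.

Probabilities are the counts divided by 161.
Repeatedly combine the two least-probable nodes; the expected code length is the sum of the merged weights.
merge 2/161 + 8/161 → 10/161
merge 10/161 + 15/161 → 25/161
merge 24/161 + 25/161 → 7/23
merge 32/161 + 37/161 → 3/7
merge 43/161 + 7/23 → 4/7
merge 3/7 + 4/7 → 1
L = 10/161 + 25/161 + 7/23 + 3/7 + 4/7 + 1 = 58/23 ≈ 2.522 bits/symbol.

2.522 bits/symbol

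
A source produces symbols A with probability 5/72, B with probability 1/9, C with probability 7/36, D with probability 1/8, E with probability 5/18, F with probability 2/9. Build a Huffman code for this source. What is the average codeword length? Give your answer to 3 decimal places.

Repeatedly combine the two least-probable nodes; the expected code length is the sum of the merged weights.
merge 5/72 + 1/9 → 13/72
merge 1/8 + 13/72 → 11/36
merge 7/36 + 2/9 → 5/12
merge 5/18 + 11/36 → 7/12
merge 5/12 + 7/12 → 1
L = 13/72 + 11/36 + 5/12 + 7/12 + 1 = 179/72 ≈ 2.486 bits/symbol.

2.486 bits/symbol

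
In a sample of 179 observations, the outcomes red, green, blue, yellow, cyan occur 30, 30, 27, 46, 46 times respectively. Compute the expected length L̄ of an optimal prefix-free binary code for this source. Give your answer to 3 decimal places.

Probabilities are the counts divided by 179.
Repeatedly combine the two least-probable nodes; the expected code length is the sum of the merged weights.
merge 27/179 + 30/179 → 57/179
merge 30/179 + 46/179 → 76/179
merge 46/179 + 57/179 → 103/179
merge 76/179 + 103/179 → 1
L = 57/179 + 76/179 + 103/179 + 1 = 415/179 ≈ 2.318 bits/symbol.

2.318 bits/symbol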